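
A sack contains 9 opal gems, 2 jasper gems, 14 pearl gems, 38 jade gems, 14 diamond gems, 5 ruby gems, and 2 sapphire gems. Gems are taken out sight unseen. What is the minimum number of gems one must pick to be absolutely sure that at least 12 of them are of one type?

By pigeonhole, put each drawn gem into a box by type. The largest draw with every box below 12 takes min(count, 11) from each type; types with fewer than 11 contribute all they have.
Σ min(cᵢ, 11) = 9 + 2 + 11 + 11 + 11 + 5 + 2 = 51.
Draw number 51 + 1 = 52 must push one box to 12.

52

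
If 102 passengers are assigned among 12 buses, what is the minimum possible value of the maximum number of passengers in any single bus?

By the pigeonhole principle, the 12 buses are the holes and the 102 passengers are the pigeons.
If every bus held at most 8 passengers, the total would be at most 12 × 8 = 96, which is less than 102.
So some bus holds at least ⌈102/12⌉ = 9 passengers.

9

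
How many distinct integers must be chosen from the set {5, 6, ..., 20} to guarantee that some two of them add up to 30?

Two chosen integers sum to 30 exactly when both halves of some pair {x, 30−x} with 10 ≤ x ≤ 30−x ≤ 20 are chosen — 5 such pairs.
The remaining 6 elements (those with no distinct partner in range) can never complete a 30-sum, so the worst case takes all of them and one from each pair: 6 + 5 = 11.
Pigeonhole: the 12th integer has to be the second member of some pair, so 11 + 1 = 12.

12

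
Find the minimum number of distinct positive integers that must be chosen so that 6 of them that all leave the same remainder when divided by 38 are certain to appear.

By the pigeonhole principle, the 38 residue classes mod 38 are the pigeonholes.
With 190 integers one could put 5 in each residue class and have no class reach 6.
The 191st integer pushes some class to 6, so 38·5 + 1 = 191.

191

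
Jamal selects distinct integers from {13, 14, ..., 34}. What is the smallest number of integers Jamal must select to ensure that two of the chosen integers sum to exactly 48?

13

Two chosen integers sum to 48 exactly when both halves of some pair {x, 48−x} with 14 ≤ x ≤ 48−x ≤ 34 are chosen — 10 such pairs.
The remaining 2 elements (those with no distinct partner in range) can never complete a 48-sum, so the worst case takes all of them and one from each pair: 2 + 10 = 12.
By the pigeonhole principle, the 13th integer has to be the second member of some pair, so 12 + 1 = 13.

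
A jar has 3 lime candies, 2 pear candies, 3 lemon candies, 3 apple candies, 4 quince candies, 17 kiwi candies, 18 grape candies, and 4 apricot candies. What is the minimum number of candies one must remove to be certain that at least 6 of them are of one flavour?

By pigeonhole, put each drawn candy into a box by flavour. The largest draw with every box below 6 takes min(count, 5) from each flavour; flavours with fewer than 5 contribute all they have.
Σ min(cᵢ, 5) = 3 + 2 + 3 + 3 + 4 + 5 + 5 + 4 = 29.
Draw number 29 + 1 = 30 must push one box to 6.

30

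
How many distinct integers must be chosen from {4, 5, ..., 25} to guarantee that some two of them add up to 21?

16

Group the elements by complementary pair {x, 21−x}: {4,17}, {5,16}, {6,15}, …, giving 7 two-element pairs and 8 integers whose partner 21−x falls outside [4,25].
By the pigeonhole principle, treating each of those 15 groups as a pigeonhole, one can pick one integer per group — 15 integers — with no two summing to 21.
The 16th integer lands in an occupied pair, forcing a sum of 21.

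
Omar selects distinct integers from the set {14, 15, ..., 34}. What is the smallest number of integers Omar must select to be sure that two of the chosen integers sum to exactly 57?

A set avoiding the sum 57 can contain at most one of each pair {x, 57−x}, plus the 9 elements whose complement lies outside the range.
The integers 14, …, 28 (15 of them) are such a set: any two sum to at least 14+15 = 29 and at most 27+28 = 55 < 57.
By the pigeonhole principle, any 16th integer completes one of the 6 pairs, so 16 choices force a sum of 57.

16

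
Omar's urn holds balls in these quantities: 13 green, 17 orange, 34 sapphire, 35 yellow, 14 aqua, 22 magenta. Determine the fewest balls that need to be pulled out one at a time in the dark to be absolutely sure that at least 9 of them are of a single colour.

Pigeonhole: the 6 colours are the holes; the balls drawn are the pigeons.
To avoid 9 of any one colour, the worst case takes at most 8 of each colour.
That gives 8 + 8 + 8 + 8 + 8 + 8 = 48 balls with no colour reaching 9.
The next ball forces some colour to 9, so 48 + 1 = 49.

49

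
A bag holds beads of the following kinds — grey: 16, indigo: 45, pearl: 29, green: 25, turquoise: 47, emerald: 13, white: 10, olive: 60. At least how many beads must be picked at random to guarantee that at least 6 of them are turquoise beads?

In the worst case for collecting turquoise beads, every non-turquoise bead comes out first.
There are 16 + 45 + 29 + 25 + 13 + 10 + 60 = 198 non-turquoise beads altogether.
After those, each further bead must be turquoise, so 198 + 6 = 204 draws guarantee 6 turquoise beads.

204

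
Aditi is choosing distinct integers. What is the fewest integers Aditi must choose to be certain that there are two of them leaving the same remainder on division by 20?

By pigeonhole, the 20 residue classes mod 20 are the pigeonholes.
With 20 integers one could put 1 in each residue class and have no class reach 2.
The 21st integer pushes some class to 2, so 20·1 + 1 = 21.

21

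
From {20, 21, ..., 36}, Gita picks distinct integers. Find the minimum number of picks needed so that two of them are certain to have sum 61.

Group the elements by complementary pair {x, 61−x}: {25,36}, {26,35}, {27,34}, …, giving 6 two-element pairs and 5 integers whose partner 61−x falls outside [20,36].
Treating each of those 11 groups as a pigeonhole, one can pick one integer per group — 11 integers — with no two summing to 61.
The 12th integer lands in an occupied pair, forcing a sum of 61.

12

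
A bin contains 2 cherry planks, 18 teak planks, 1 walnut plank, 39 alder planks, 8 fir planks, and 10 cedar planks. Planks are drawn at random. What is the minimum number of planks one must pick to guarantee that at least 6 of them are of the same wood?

24

The 6 woods are the holes; the planks drawn are the pigeons.
To avoid 6 of any one wood, the worst case takes at most 5 of each wood, or every plank of a wood that has fewer than 5.
That gives 2 + 5 + 1 + 5 + 5 + 5 = 23 planks with no wood reaching 6.
The next plank forces some wood to 6, so 23 + 1 = 24.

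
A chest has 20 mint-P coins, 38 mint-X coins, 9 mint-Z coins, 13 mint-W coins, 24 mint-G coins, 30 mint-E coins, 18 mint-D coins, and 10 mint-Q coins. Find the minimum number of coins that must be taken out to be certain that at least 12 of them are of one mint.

Pigeonhole: put each drawn coin into a box by mint. The largest draw with every box below 12 takes min(count, 11) from each mint; mints with fewer than 11 contribute all they have.
Σ min(cᵢ, 11) = 11 + 11 + 9 + 11 + 11 + 11 + 11 + 10 = 85.
Draw number 85 + 1 = 86 must push one box to 12.

86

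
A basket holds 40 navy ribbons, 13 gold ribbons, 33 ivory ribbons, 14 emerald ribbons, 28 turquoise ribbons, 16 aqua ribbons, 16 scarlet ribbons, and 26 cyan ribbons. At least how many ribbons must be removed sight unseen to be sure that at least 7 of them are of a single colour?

49

An adversary could hand out at most 6 ribbons per colour: 6 + 6 + 6 + 6 + 6 + 6 + 6 + 6 = 48 ribbons and still no colour has 7.
One more ribbon lands in a colour already at 6, so 49 draws are enough and 48 are not.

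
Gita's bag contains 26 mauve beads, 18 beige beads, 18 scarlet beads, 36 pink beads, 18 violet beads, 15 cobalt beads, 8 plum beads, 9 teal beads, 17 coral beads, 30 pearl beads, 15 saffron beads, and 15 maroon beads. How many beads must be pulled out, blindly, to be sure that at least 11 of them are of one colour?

118

An adversary could hand out at most 10 beads per colour (plum, teal run out sooner): 10 + 10 + 10 + 10 + 10 + 10 + 8 + 9 + 10 + 10 + 10 + 10 = 117 beads and still no colour has 11.
Pigeonhole: one more bead lands in a colour already at 10, so 118 draws are enough and 117 are not.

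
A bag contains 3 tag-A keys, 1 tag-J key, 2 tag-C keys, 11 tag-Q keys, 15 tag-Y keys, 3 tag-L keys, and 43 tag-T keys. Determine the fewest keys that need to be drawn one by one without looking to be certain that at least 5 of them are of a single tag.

Pigeonhole: the 7 tags are the holes; the keys drawn are the pigeons.
To avoid 5 of any one tag, the worst case takes at most 4 of each tag, or every key of a tag that has fewer than 4.
That gives 3 + 1 + 2 + 4 + 4 + 3 + 4 = 21 keys with no tag reaching 5.
The next key forces some tag to 5, so 21 + 1 = 22.

22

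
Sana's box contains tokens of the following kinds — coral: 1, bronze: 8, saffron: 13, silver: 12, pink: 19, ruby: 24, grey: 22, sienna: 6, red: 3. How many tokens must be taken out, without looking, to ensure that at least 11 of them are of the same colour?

69

By pigeonhole, the 9 colours are the holes; the tokens drawn are the pigeons.
To avoid 11 of any one colour, the worst case takes at most 10 of each colour, or every token of a colour that has fewer than 10.
That gives 1 + 8 + 10 + 10 + 10 + 10 + 10 + 6 + 3 = 68 tokens with no colour reaching 11.
The next token forces some colour to 11, so 68 + 1 = 69.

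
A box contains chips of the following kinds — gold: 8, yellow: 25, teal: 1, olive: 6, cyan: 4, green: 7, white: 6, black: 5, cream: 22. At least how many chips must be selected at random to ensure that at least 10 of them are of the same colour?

An adversary could hand out at most 9 chips per colour (7 colours run out sooner): 8 + 9 + 1 + 6 + 4 + 7 + 6 + 5 + 9 = 55 chips and still no colour has 10.
By pigeonhole, one more chip lands in a colour already at 9, so 56 draws are enough and 55 are not.

56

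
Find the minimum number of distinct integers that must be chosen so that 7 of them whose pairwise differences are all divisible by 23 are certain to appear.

Integers whose pairwise differences are multiples of 23 are exactly those sharing a remainder mod 23. By pigeonhole, the 23 residue classes mod 23 are the pigeonholes.
With 138 integers one could put 6 in each residue class and have no class reach 7.
The 139th integer pushes some class to 7, so 23·6 + 1 = 139.

139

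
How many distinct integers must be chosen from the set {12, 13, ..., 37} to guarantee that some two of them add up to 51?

A set avoiding the sum 51 can contain at most one of each pair {x, 51−x}, plus the 2 elements whose complement lies outside the range.
The integers 12, …, 25 (14 of them) are such a set: any two sum to at least 12+13 = 25 and at most 24+25 = 49 < 51.
Any 15th integer completes one of the 12 pairs, so 15 choices force a sum of 51.

15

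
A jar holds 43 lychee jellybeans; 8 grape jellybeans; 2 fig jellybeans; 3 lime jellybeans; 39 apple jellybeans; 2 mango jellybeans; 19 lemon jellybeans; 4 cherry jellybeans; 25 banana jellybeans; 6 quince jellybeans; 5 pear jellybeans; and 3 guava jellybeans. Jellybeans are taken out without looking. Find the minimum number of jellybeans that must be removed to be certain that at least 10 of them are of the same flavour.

70

An adversary could hand out at most 9 jellybeans per flavour (8 flavours run out sooner): 9 + 8 + 2 + 3 + 9 + 2 + 9 + 4 + 9 + 6 + 5 + 3 = 69 jellybeans and still no flavour has 10.
One more jellybean lands in a flavour already at 9, so 70 draws are enough and 69 are not.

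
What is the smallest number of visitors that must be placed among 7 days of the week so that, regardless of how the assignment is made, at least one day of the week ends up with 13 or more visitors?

85

With 84 visitors one could put exactly 12 in each of the 7 days of the week, and no day of the week would reach 13.
One more visitor must land in a day of the week that already has 12, giving it 13.
So 7 × 12 + 1 = 85 visitors are required.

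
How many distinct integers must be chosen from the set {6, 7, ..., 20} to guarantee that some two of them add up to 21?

Two chosen integers sum to 21 exactly when both halves of some pair {x, 21−x} with 6 ≤ x ≤ 21−x ≤ 15 are chosen — 5 such pairs.
The remaining 5 elements (those with no distinct partner in range) can never complete a 21-sum, so the worst case takes all of them and one from each pair: 5 + 5 = 10.
The 11th integer has to be the second member of some pair, so 10 + 1 = 11.

11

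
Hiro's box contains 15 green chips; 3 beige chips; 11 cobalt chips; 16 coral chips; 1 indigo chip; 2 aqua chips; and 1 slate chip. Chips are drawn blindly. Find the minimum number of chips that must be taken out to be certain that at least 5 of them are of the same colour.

20

An adversary could hand out at most 4 chips per colour (4 colours run out sooner): 4 + 3 + 4 + 4 + 1 + 2 + 1 = 19 chips and still no colour has 5.
By the pigeonhole principle, one more chip lands in a colour already at 4, so 20 draws are enough and 19 are not.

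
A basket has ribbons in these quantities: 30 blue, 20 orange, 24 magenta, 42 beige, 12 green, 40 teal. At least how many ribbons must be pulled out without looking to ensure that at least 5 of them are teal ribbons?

133

In the worst case for collecting teal ribbons, every non-teal ribbon comes out first.
There are 30 + 20 + 24 + 42 + 12 = 128 non-teal ribbons altogether.
After those, each further ribbon must be teal, so 128 + 5 = 133 draws guarantee 5 teal ribbons.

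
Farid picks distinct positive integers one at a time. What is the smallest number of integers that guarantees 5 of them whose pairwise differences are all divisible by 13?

53

Integers whose pairwise differences are multiples of 13 are exactly those sharing a remainder mod 13. Pigeonhole: the 13 residue classes mod 13 are the pigeonholes.
With 52 integers one could put 4 in each residue class and have no class reach 5.
The 53rd integer pushes some class to 5, so 13·4 + 1 = 53.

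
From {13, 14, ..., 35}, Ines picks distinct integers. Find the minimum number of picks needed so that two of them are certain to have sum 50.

14

Two chosen integers sum to 50 exactly when both halves of some pair {x, 50−x} with 15 ≤ x ≤ 50−x ≤ 35 are chosen — 10 such pairs.
The remaining 3 elements (those with no distinct partner in range) can never complete a 50-sum, so the worst case takes all of them and one from each pair: 3 + 10 = 13.
Pigeonhole: the 14th integer has to be the second member of some pair, so 13 + 1 = 14.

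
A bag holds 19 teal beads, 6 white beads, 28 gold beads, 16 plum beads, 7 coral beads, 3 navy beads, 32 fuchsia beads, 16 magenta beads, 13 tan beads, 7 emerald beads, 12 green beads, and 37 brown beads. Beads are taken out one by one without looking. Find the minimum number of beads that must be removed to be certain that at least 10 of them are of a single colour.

96

An adversary could hand out at most 9 beads per colour (4 colours run out sooner): 9 + 6 + 9 + 9 + 7 + 3 + 9 + 9 + 9 + 7 + 9 + 9 = 95 beads and still no colour has 10.
Pigeonhole: one more bead lands in a colour already at 9, so 96 draws are enough and 95 are not.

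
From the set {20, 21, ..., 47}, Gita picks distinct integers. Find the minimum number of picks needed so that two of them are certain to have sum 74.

Group the elements by complementary pair {x, 74−x}: {27,47}, {28,46}, {29,45}, …, giving 10 two-element pairs, the single value 37 (it cannot pair with itself since the integers are distinct), and 7 integers whose partner 74−x falls outside [20,47].
Treating each of those 18 groups as a pigeonhole, one can pick one integer per group — 18 integers — with no two summing to 74.
The 19th integer lands in an occupied pair, forcing a sum of 74.

19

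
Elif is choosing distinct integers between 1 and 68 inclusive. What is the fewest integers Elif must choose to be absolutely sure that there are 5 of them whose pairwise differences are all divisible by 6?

25

Integers whose pairwise differences are multiples of 6 are exactly those sharing a remainder mod 6. The 6 residue classes mod 6 are the pigeonholes.
With 24 integers one could put 4 in each residue class and have no class reach 5.
The 25th integer pushes some class to 5, so 6·4 + 1 = 25.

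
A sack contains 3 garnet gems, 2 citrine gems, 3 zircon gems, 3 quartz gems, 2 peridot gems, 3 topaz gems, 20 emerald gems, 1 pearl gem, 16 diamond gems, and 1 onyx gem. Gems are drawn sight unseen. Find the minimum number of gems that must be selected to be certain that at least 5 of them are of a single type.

27

An adversary could hand out at most 4 gems per type (8 types run out sooner): 3 + 2 + 3 + 3 + 2 + 3 + 4 + 1 + 4 + 1 = 26 gems and still no type has 5.
Pigeonhole: one more gem lands in a type already at 4, so 27 draws are enough and 26 are not.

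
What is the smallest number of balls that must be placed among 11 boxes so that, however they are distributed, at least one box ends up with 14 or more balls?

With 143 balls one could put exactly 13 in each of the 11 boxes, and no box would reach 14.
Pigeonhole: one more ball must land in a box that already has 13, giving it 14.
So 11 × 13 + 1 = 144 balls are required.

144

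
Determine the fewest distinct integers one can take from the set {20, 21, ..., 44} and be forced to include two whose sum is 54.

19

Two chosen integers sum to 54 exactly when both halves of some pair {x, 54−x} with 20 ≤ x ≤ 54−x ≤ 34 are chosen — 7 such pairs.
The remaining 11 elements (those with no distinct partner in range) can never complete a 54-sum, so the worst case takes all of them and one from each pair: 11 + 7 = 18.
By the pigeonhole principle, the 19th integer has to be the second member of some pair, so 18 + 1 = 19.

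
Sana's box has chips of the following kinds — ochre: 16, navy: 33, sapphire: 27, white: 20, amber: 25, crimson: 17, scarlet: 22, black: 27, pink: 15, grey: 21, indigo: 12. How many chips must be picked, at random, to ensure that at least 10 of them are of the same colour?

By the pigeonhole principle, the 11 colours are the holes; the chips drawn are the pigeons.
To avoid 10 of any one colour, the worst case takes at most 9 of each colour.
That gives 9 + 9 + 9 + 9 + 9 + 9 + 9 + 9 + 9 + 9 + 9 = 99 chips with no colour reaching 10.
The next chip forces some colour to 10, so 99 + 1 = 100.

100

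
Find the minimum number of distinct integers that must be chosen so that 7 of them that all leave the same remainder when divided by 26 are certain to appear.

157

By pigeonhole, the 26 residue classes mod 26 are the pigeonholes.
With 156 integers one could put 6 in each residue class and have no class reach 7.
The 157th integer pushes some class to 7, so 26·6 + 1 = 157.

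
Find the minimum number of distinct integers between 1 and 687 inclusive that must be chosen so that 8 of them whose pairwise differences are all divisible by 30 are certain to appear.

Integers whose pairwise differences are multiples of 30 are exactly those sharing a remainder mod 30. Pigeonhole: the 30 residue classes mod 30 are the pigeonholes.
With 210 integers one could put 7 in each residue class and have no class reach 8.
The 211th integer pushes some class to 8, so 30·7 + 1 = 211.

211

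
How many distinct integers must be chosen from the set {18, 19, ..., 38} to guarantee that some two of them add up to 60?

14

A set avoiding the sum 60 can contain at most one of each pair {x, 60−x}, plus the 5 elements whose complement lies outside the range or equal to its own complement.
The integers 18, …, 30 (13 of them) are such a set: any two sum to at least 18+19 = 37 and at most 29+30 = 59 < 60.
By pigeonhole, any 14th integer completes one of the 8 pairs, so 14 choices force a sum of 60.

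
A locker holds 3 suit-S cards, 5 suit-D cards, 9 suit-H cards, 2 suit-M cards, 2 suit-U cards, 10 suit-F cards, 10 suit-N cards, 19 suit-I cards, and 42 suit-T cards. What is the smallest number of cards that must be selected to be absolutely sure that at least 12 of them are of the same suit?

The 9 suits are the holes; the cards drawn are the pigeons.
To avoid 12 of any one suit, the worst case takes at most 11 of each suit, or every card of a suit that has fewer than 11.
That gives 3 + 5 + 9 + 2 + 2 + 10 + 10 + 11 + 11 = 63 cards with no suit reaching 12.
The next card forces some suit to 12, so 63 + 1 = 64.

64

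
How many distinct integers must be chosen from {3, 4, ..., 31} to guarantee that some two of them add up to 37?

Group the elements by complementary pair {x, 37−x}: {6,31}, {7,30}, {8,29}, …, giving 13 two-element pairs and 3 integers whose partner 37−x falls outside [3,31].
By the pigeonhole principle, treating each of those 16 groups as a pigeonhole, one can pick one integer per group — 16 integers — with no two summing to 37.
The 17th integer lands in an occupied pair, forcing a sum of 37.

17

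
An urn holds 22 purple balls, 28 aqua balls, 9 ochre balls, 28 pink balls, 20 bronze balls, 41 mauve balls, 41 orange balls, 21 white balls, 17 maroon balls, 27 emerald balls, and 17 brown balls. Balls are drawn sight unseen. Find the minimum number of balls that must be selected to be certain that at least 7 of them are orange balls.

237

In the worst case for collecting orange balls, every non-orange ball comes out first.
There are 22 + 28 + 9 + 28 + 20 + 41 + 21 + 17 + 27 + 17 = 230 non-orange balls altogether.
After those, each further ball must be orange, so 230 + 7 = 237 draws guarantee 7 orange balls.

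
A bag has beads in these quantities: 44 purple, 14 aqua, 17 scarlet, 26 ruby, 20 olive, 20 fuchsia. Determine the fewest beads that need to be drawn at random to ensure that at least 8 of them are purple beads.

In the worst case for collecting purple beads, every non-purple bead comes out first.
There are 14 + 17 + 26 + 20 + 20 = 97 non-purple beads altogether.
After those, each further bead must be purple, so 97 + 8 = 105 draws guarantee 8 purple beads.

105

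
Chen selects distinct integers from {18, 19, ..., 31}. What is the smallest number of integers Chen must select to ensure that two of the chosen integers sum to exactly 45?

10

Two chosen integers sum to 45 exactly when both halves of some pair {x, 45−x} with 18 ≤ x ≤ 45−x ≤ 27 are chosen — 5 such pairs.
The remaining 4 elements (those with no distinct partner in range) can never complete a 45-sum, so the worst case takes all of them and one from each pair: 4 + 5 = 9.
Pigeonhole: the 10th integer has to be the second member of some pair, so 9 + 1 = 10.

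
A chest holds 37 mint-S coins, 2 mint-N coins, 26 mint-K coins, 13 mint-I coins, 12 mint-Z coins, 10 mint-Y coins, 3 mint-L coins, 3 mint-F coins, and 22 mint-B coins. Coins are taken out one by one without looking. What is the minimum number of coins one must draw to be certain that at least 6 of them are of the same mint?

39

An adversary could hand out at most 5 coins per mint (mint-N, mint-L, mint-F run out sooner): 5 + 2 + 5 + 5 + 5 + 5 + 3 + 3 + 5 = 38 coins and still no mint has 6.
By the pigeonhole principle, one more coin lands in a mint already at 5, so 39 draws are enough and 38 are not.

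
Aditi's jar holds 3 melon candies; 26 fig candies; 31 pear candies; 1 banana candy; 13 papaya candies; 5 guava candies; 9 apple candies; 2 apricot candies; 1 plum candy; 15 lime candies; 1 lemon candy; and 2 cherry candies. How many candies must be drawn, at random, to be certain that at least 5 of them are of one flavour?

35

Pigeonhole: the 12 flavours are the holes; the candies drawn are the pigeons.
To avoid 5 of any one flavour, the worst case takes at most 4 of each flavour, or every candy of a flavour that has fewer than 4.
That gives 3 + 4 + 4 + 1 + 4 + 4 + 4 + 2 + 1 + 4 + 1 + 2 = 34 candies with no flavour reaching 5.
The next candy forces some flavour to 5, so 34 + 1 = 35.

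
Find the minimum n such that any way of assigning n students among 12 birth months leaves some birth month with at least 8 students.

85

With 84 students one could put exactly 7 in each of the 12 birth months, and no birth month would reach 8.
By pigeonhole, one more student must land in a birth month that already has 7, giving it 8.
So 12 × 7 + 1 = 85 students are required.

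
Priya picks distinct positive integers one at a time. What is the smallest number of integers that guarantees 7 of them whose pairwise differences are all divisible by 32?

Integers whose pairwise differences are multiples of 32 are exactly those sharing a remainder mod 32. By the pigeonhole principle, the 32 residue classes mod 32 are the pigeonholes.
With 192 integers one could put 6 in each residue class and have no class reach 7.
The 193rd integer pushes some class to 7, so 32·6 + 1 = 193.

193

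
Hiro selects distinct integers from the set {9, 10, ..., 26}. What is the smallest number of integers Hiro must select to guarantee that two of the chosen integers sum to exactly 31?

Group the elements by complementary pair {x, 31−x}: {9,22}, {10,21}, {11,20}, …, giving 7 two-element pairs and 4 integers whose partner 31−x falls outside [9,26].
By the pigeonhole principle, treating each of those 11 groups as a pigeonhole, one can pick one integer per group — 11 integers — with no two summing to 31.
The 12th integer lands in an occupied pair, forcing a sum of 31.

12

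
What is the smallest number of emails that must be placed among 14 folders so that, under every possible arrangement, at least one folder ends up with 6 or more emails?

71

With 70 emails one could put exactly 5 in each of the 14 folders, and no folder would reach 6.
One more email must land in a folder that already has 5, giving it 6.
So 14 × 5 + 1 = 71 emails are required.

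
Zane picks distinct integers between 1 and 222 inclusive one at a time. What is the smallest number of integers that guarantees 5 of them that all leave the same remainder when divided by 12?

49

By pigeonhole, the 12 residue classes mod 12 are the pigeonholes.
With 48 integers one could put 4 in each residue class and have no class reach 5.
The 49th integer pushes some class to 5, so 12·4 + 1 = 49.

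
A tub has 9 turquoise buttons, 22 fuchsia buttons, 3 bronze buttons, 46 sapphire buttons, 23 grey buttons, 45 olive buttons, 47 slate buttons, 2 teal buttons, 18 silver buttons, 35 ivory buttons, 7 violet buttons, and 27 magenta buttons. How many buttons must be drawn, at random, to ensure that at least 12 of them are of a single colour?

110

The 12 colours are the holes; the buttons drawn are the pigeons.
To avoid 12 of any one colour, the worst case takes at most 11 of each colour, or every button of a colour that has fewer than 11.
That gives 9 + 11 + 3 + 11 + 11 + 11 + 11 + 2 + 11 + 11 + 7 + 11 = 109 buttons with no colour reaching 12.
The next button forces some colour to 12, so 109 + 1 = 110.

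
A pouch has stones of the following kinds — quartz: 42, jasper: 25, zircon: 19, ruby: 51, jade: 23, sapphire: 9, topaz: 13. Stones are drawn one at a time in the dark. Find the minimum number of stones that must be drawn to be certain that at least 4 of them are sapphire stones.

In the worst case for collecting sapphire stones, every non-sapphire stone comes out first.
There are 42 + 25 + 19 + 51 + 23 + 13 = 173 non-sapphire stones altogether.
After those, each further stone must be sapphire, so 173 + 4 = 177 draws guarantee 4 sapphire stones.

177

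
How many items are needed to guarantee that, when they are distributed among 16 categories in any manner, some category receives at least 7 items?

97

With 96 items one could put exactly 6 in each of the 16 categories, and no category would reach 7.
Pigeonhole: one more item must land in a category that already has 6, giving it 7.
So 16 × 6 + 1 = 97 items are required.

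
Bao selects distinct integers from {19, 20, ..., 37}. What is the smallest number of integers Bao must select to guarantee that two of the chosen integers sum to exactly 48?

15

A set avoiding the sum 48 can contain at most one of each pair {x, 48−x}, plus the 9 elements whose complement lies outside the range or equal to its own complement.
The integers 24, …, 37 (14 of them) are such a set: any two sum to at least 24+25 = 49 > 48.
By pigeonhole, any 15th integer completes one of the 5 pairs, so 15 choices force a sum of 48.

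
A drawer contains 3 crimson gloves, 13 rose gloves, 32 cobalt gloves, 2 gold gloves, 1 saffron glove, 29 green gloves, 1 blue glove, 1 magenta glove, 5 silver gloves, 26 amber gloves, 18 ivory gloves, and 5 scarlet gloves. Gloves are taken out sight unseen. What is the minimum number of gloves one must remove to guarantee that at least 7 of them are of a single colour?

The 12 colours are the holes; the gloves drawn are the pigeons.
To avoid 7 of any one colour, the worst case takes at most 6 of each colour, or every glove of a colour that has fewer than 6.
That gives 3 + 6 + 6 + 2 + 1 + 6 + 1 + 1 + 5 + 6 + 6 + 5 = 48 gloves with no colour reaching 7.
The next glove forces some colour to 7, so 48 + 1 = 49.

49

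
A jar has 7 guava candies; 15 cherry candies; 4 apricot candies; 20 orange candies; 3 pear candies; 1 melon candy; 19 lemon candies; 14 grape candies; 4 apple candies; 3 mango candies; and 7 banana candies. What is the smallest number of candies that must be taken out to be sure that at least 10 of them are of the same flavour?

66

Put each drawn candy into a box by flavour. The largest draw with every box below 10 takes min(count, 9) from each flavour; flavours with fewer than 9 contribute all they have.
Σ min(cᵢ, 9) = 7 + 9 + 4 + 9 + 3 + 1 + 9 + 9 + 4 + 3 + 7 = 65.
Draw number 65 + 1 = 66 must push one box to 10.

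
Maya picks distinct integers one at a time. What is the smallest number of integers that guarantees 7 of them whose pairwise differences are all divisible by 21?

Integers whose pairwise differences are multiples of 21 are exactly those sharing a remainder mod 21. By the pigeonhole principle, the 21 residue classes mod 21 are the pigeonholes.
With 126 integers one could put 6 in each residue class and have no class reach 7.
The 127th integer pushes some class to 7, so 21·6 + 1 = 127.

127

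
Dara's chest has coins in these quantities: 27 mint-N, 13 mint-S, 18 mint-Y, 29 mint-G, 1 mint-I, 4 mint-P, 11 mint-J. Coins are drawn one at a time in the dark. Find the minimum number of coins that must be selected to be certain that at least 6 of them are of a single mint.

Pigeonhole: put each drawn coin into a box by mint. The largest draw with every box below 6 takes min(count, 5) from each mint; mints with fewer than 5 contribute all they have.
Σ min(cᵢ, 5) = 5 + 5 + 5 + 5 + 1 + 4 + 5 = 30.
Draw number 30 + 1 = 31 must push one box to 6.

31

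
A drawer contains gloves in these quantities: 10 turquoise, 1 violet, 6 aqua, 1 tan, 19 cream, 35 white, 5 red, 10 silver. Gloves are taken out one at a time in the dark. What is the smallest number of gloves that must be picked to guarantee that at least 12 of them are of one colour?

56

Pigeonhole: put each drawn glove into a box by colour. The largest draw with every box below 12 takes min(count, 11) from each colour; colours with fewer than 11 contribute all they have.
Σ min(cᵢ, 11) = 10 + 1 + 6 + 1 + 11 + 11 + 5 + 10 = 55.
Draw number 55 + 1 = 56 must push one box to 12.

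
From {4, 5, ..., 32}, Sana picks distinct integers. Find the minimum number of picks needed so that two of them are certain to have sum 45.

20

Group the elements by complementary pair {x, 45−x}: {13,32}, {14,31}, {15,30}, …, giving 10 two-element pairs and 9 integers whose partner 45−x falls outside [4,32].
By pigeonhole, treating each of those 19 groups as a pigeonhole, one can pick one integer per group — 19 integers — with no two summing to 45.
The 20th integer lands in an occupied pair, forcing a sum of 45.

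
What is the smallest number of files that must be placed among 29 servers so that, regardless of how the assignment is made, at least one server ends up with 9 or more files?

With 232 files one could put exactly 8 in each of the 29 servers, and no server would reach 9.
By the pigeonhole principle, one more file must land in a server that already has 8, giving it 9.
So 29 × 8 + 1 = 233 files are required.

233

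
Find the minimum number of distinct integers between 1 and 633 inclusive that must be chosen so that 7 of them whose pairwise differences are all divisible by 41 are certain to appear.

247

Integers whose pairwise differences are multiples of 41 are exactly those sharing a remainder mod 41. The 41 residue classes mod 41 are the pigeonholes.
With 246 integers one could put 6 in each residue class and have no class reach 7.
The 247th integer pushes some class to 7, so 41·6 + 1 = 247.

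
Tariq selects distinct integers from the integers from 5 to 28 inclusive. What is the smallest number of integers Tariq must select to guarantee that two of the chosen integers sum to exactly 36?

15

Group the elements by complementary pair {x, 36−x}: {8,28}, {9,27}, {10,26}, …, giving 10 two-element pairs; the single value 18 (it cannot pair with itself since the integers are distinct); and 3 integers whose partner 36−x falls outside [5,28].
Treating each of those 14 groups as a pigeonhole, one can pick one integer per group — 14 integers — with no two summing to 36.
The 15th integer lands in an occupied pair, forcing a sum of 36.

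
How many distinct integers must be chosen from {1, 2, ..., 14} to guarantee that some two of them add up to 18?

A set avoiding the sum 18 can contain at most one of each pair {x, 18−x}, plus the 4 elements whose complement lies outside the range or equal to its own complement.
The integers 1, …, 9 (9 of them) are such a set: any two sum to at least 1+2 = 3 and at most 8+9 = 17 < 18.
Pigeonhole: any 10th integer completes one of the 5 pairs, so 10 choices force a sum of 18.

10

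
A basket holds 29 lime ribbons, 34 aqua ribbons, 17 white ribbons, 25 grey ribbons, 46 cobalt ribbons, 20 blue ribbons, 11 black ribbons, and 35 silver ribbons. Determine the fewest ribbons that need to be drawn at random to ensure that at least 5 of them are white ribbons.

In the worst case for collecting white ribbons, every non-white ribbon comes out first.
There are 29 + 34 + 25 + 46 + 20 + 11 + 35 = 200 non-white ribbons altogether.
After those, each further ribbon must be white, so 200 + 5 = 205 draws guarantee 5 white ribbons.

205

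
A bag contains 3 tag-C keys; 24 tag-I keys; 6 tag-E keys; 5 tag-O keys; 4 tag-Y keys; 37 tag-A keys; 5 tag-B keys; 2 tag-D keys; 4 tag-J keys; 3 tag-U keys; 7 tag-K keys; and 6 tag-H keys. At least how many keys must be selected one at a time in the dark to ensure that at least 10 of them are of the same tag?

64

An adversary could hand out at most 9 keys per tag (10 tags run out sooner): 3 + 9 + 6 + 5 + 4 + 9 + 5 + 2 + 4 + 3 + 7 + 6 = 63 keys and still no tag has 10.
Pigeonhole: one more key lands in a tag already at 9, so 64 draws are enough and 63 are not.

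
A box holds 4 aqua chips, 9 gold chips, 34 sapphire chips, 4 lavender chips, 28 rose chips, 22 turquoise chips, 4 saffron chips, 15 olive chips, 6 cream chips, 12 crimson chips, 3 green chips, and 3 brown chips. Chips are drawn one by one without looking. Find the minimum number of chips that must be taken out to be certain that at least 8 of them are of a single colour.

67

By pigeonhole, put each drawn chip into a box by colour. The largest draw with every box below 8 takes min(count, 7) from each colour; colours with fewer than 7 contribute all they have.
Σ min(cᵢ, 7) = 4 + 7 + 7 + 4 + 7 + 7 + 4 + 7 + 6 + 7 + 3 + 3 = 66.
Draw number 66 + 1 = 67 must push one box to 8.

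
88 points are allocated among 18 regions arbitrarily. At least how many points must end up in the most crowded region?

The 18 regions are the holes and the 88 points are the pigeons.
If every region held at most 4 points, the total would be at most 18 × 4 = 72, which is less than 88.
So some region holds at least ⌈88/18⌉ = 5 points.

5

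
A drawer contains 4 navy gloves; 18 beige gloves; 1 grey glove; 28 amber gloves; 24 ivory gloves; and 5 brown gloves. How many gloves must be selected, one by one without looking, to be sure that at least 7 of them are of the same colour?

Put each drawn glove into a box by colour. The largest draw with every box below 7 takes min(count, 6) from each colour; colours with fewer than 6 contribute all they have.
Σ min(cᵢ, 6) = 4 + 6 + 1 + 6 + 6 + 5 = 28.
Draw number 28 + 1 = 29 must push one box to 7.

29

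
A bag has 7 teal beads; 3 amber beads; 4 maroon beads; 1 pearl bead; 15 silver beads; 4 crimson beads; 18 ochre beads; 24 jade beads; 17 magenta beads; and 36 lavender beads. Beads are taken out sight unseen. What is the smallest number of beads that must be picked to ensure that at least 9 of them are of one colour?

Pigeonhole: the 10 colours are the holes; the beads drawn are the pigeons.
To avoid 9 of any one colour, the worst case takes at most 8 of each colour, or every bead of a colour that has fewer than 8.
That gives 7 + 3 + 4 + 1 + 8 + 4 + 8 + 8 + 8 + 8 = 59 beads with no colour reaching 9.
The next bead forces some colour to 9, so 59 + 1 = 60.

60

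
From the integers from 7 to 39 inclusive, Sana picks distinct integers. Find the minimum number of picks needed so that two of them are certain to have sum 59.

24

Group the elements by complementary pair {x, 59−x}: {20,39}, {21,38}, {22,37}, …, giving 10 two-element pairs and 13 integers whose partner 59−x falls outside [7,39].
Treating each of those 23 groups as a pigeonhole, one can pick one integer per group — 23 integers — with no two summing to 59.
The 24th integer lands in an occupied pair, forcing a sum of 59.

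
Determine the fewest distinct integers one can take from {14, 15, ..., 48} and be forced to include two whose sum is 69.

Two chosen integers sum to 69 exactly when both halves of some pair {x, 69−x} with 21 ≤ x ≤ 69−x ≤ 48 are chosen — 14 such pairs.
The remaining 7 elements (those with no distinct partner in range) can never complete a 69-sum, so the worst case takes all of them and one from each pair: 7 + 14 = 21.
By pigeonhole, the 22nd integer has to be the second member of some pair, so 21 + 1 = 22.

22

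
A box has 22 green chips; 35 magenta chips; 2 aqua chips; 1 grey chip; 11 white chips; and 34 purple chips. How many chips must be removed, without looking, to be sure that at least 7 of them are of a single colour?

Pigeonhole: put each drawn chip into a box by colour. The largest draw with every box below 7 takes min(count, 6) from each colour; colours with fewer than 6 contribute all they have.
Σ min(cᵢ, 6) = 6 + 6 + 2 + 1 + 6 + 6 = 27.
Draw number 27 + 1 = 28 must push one box to 7.

28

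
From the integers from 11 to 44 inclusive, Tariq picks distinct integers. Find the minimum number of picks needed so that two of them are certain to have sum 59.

A set avoiding the sum 59 can contain at most one of each pair {x, 59−x}, plus the 4 elements whose complement lies outside the range.
The integers 11, …, 29 (19 of them) are such a set: any two sum to at least 11+12 = 23 and at most 28+29 = 57 < 59.
Any 20th integer completes one of the 15 pairs, so 20 choices force a sum of 59.

20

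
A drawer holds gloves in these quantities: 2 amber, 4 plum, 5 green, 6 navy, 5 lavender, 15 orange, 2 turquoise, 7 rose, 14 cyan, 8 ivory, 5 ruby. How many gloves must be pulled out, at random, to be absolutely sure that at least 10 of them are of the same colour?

63

An adversary could hand out at most 9 gloves per colour (9 colours run out sooner): 2 + 4 + 5 + 6 + 5 + 9 + 2 + 7 + 9 + 8 + 5 = 62 gloves and still no colour has 10.
By pigeonhole, one more glove lands in a colour already at 9, so 63 draws are enough and 62 are not.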